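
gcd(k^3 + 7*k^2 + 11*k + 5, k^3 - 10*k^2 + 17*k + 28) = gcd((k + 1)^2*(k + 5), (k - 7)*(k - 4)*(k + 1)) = k + 1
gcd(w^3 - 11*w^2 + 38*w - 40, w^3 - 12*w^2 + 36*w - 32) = w - 2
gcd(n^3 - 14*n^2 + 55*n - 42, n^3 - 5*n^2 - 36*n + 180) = n - 6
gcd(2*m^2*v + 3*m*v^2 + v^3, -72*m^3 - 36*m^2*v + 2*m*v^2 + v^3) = 2*m + v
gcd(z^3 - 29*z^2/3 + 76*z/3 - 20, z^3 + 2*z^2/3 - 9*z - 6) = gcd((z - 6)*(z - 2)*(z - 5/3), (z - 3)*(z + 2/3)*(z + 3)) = 1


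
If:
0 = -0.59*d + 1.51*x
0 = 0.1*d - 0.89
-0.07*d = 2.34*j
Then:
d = 8.90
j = -0.27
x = 3.48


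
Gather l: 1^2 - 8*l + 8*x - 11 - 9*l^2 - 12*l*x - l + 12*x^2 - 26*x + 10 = -9*l^2 + l*(-12*x - 9) + 12*x^2 - 18*x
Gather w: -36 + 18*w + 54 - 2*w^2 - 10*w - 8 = -2*w^2 + 8*w + 10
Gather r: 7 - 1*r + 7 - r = 14 - 2*r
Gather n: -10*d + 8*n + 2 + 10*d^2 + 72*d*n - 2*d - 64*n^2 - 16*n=10*d^2 - 12*d - 64*n^2 + n*(72*d - 8) + 2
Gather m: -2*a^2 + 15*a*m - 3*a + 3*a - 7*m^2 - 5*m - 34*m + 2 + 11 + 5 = -2*a^2 - 7*m^2 + m*(15*a - 39) + 18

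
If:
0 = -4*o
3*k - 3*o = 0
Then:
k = 0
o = 0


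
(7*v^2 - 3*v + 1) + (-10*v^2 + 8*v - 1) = -3*v^2 + 5*v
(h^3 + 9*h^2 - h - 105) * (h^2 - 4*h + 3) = h^5 + 5*h^4 - 34*h^3 - 74*h^2 + 417*h - 315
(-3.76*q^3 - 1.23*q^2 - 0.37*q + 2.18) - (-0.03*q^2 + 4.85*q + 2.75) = -3.76*q^3 - 1.2*q^2 - 5.22*q - 0.57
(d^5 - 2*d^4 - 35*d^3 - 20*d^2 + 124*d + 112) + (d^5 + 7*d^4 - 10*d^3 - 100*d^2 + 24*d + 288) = 2*d^5 + 5*d^4 - 45*d^3 - 120*d^2 + 148*d + 400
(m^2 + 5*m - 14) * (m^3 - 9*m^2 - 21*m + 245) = m^5 - 4*m^4 - 80*m^3 + 266*m^2 + 1519*m - 3430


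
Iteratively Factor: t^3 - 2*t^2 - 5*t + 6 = (t - 1)*(t^2 - t - 6) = (t - 3)*(t - 1)*(t + 2)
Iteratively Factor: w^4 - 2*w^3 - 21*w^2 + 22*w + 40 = (w + 1)*(w^3 - 3*w^2 - 18*w + 40) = (w - 5)*(w + 1)*(w^2 + 2*w - 8) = (w - 5)*(w + 1)*(w + 4)*(w - 2)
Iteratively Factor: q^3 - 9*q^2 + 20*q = (q - 5)*(q^2 - 4*q) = q*(q - 5)*(q - 4)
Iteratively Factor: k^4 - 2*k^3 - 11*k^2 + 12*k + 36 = (k - 3)*(k^3 + k^2 - 8*k - 12) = (k - 3)^2*(k^2 + 4*k + 4) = (k - 3)^2*(k + 2)*(k + 2)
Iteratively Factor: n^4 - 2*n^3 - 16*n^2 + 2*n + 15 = (n - 1)*(n^3 - n^2 - 17*n - 15) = (n - 1)*(n + 1)*(n^2 - 2*n - 15) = (n - 5)*(n - 1)*(n + 1)*(n + 3)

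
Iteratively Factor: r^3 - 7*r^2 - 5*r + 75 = (r - 5)*(r^2 - 2*r - 15) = (r - 5)*(r + 3)*(r - 5)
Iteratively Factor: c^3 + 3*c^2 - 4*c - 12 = (c + 2)*(c^2 + c - 6) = (c - 2)*(c + 2)*(c + 3)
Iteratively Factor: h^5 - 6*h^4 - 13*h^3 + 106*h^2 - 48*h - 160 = (h + 4)*(h^4 - 10*h^3 + 27*h^2 - 2*h - 40) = (h + 1)*(h + 4)*(h^3 - 11*h^2 + 38*h - 40) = (h - 2)*(h + 1)*(h + 4)*(h^2 - 9*h + 20) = (h - 4)*(h - 2)*(h + 1)*(h + 4)*(h - 5)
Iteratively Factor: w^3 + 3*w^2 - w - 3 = (w + 3)*(w^2 - 1) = (w + 1)*(w + 3)*(w - 1)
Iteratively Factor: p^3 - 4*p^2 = (p)*(p^2 - 4*p) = p^2*(p - 4)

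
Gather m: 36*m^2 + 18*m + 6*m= 36*m^2 + 24*m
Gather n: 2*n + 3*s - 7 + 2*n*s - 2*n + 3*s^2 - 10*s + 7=2*n*s + 3*s^2 - 7*s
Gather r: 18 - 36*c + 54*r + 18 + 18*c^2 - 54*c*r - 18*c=18*c^2 - 54*c + r*(54 - 54*c) + 36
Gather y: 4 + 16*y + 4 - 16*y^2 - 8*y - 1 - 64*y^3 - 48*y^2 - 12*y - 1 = -64*y^3 - 64*y^2 - 4*y + 6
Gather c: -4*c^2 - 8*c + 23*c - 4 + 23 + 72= -4*c^2 + 15*c + 91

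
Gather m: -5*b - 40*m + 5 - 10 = -5*b - 40*m - 5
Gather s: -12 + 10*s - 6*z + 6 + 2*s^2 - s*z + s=2*s^2 + s*(11 - z) - 6*z - 6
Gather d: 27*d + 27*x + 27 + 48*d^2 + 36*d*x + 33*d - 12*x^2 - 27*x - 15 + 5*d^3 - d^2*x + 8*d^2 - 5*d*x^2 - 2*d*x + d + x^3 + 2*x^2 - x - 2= 5*d^3 + d^2*(56 - x) + d*(-5*x^2 + 34*x + 61) + x^3 - 10*x^2 - x + 10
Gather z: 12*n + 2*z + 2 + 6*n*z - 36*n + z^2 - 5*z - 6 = -24*n + z^2 + z*(6*n - 3) - 4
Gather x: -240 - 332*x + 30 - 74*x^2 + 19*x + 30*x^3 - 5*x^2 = 30*x^3 - 79*x^2 - 313*x - 210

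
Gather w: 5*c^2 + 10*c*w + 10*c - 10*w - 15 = 5*c^2 + 10*c + w*(10*c - 10) - 15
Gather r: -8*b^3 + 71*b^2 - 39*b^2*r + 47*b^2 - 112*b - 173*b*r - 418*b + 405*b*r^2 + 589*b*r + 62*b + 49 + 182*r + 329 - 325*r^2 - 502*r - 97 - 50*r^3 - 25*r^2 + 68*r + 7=-8*b^3 + 118*b^2 - 468*b - 50*r^3 + r^2*(405*b - 350) + r*(-39*b^2 + 416*b - 252) + 288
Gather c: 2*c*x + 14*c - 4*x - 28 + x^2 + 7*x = c*(2*x + 14) + x^2 + 3*x - 28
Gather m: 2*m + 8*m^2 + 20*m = 8*m^2 + 22*m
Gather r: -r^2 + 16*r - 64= -r^2 + 16*r - 64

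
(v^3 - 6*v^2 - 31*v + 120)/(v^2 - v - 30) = (v^2 - 11*v + 24)/(v - 6)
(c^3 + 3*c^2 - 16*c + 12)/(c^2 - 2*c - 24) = (-c^3 - 3*c^2 + 16*c - 12)/(-c^2 + 2*c + 24)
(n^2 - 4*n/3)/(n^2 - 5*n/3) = (3*n - 4)/(3*n - 5)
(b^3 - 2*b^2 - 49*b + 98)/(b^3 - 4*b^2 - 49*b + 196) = (b - 2)/(b - 4)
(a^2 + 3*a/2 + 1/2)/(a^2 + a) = (a + 1/2)/a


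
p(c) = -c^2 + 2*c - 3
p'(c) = 2 - 2*c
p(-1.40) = -7.76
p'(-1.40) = 4.80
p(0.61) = -2.15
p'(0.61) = 0.78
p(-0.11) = -3.23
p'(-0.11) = 2.22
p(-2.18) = -12.11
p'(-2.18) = 6.36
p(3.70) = -9.29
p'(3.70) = -5.40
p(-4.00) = -27.00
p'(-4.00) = 10.00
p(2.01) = -3.02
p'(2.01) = -2.02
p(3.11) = -6.45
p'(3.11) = -4.22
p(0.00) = -3.00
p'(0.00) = 2.00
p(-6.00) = -51.00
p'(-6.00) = 14.00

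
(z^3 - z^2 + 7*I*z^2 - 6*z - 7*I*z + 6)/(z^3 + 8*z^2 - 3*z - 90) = (z^3 + z^2*(-1 + 7*I) - z*(6 + 7*I) + 6)/(z^3 + 8*z^2 - 3*z - 90)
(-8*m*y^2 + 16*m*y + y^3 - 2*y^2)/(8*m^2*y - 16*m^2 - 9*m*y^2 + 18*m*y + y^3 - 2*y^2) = y/(-m + y)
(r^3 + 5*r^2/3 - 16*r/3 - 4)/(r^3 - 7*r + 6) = (r + 2/3)/(r - 1)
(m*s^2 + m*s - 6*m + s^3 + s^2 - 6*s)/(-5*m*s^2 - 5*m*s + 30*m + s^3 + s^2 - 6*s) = (m + s)/(-5*m + s)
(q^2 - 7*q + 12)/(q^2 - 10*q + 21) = (q - 4)/(q - 7)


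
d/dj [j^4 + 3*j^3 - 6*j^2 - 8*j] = 4*j^3 + 9*j^2 - 12*j - 8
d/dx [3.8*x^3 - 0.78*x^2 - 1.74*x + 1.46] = 11.4*x^2 - 1.56*x - 1.74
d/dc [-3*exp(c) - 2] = -3*exp(c)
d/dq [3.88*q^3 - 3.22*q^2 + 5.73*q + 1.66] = 11.64*q^2 - 6.44*q + 5.73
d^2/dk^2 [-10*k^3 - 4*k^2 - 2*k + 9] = -60*k - 8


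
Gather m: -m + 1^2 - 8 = -m - 7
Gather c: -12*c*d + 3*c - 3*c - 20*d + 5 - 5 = -12*c*d - 20*d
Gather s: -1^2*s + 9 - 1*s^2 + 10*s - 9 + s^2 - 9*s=0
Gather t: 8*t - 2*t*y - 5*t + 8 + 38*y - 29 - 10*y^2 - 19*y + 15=t*(3 - 2*y) - 10*y^2 + 19*y - 6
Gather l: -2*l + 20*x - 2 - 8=-2*l + 20*x - 10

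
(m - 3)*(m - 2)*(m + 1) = m^3 - 4*m^2 + m + 6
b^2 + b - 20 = (b - 4)*(b + 5)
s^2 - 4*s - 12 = (s - 6)*(s + 2)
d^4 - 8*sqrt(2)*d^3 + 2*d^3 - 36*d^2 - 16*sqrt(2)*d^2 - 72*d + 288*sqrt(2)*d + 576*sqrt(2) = (d - 6)*(d + 2)*(d + 6)*(d - 8*sqrt(2))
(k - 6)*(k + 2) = k^2 - 4*k - 12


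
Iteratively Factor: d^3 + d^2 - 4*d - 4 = (d + 2)*(d^2 - d - 2) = (d - 2)*(d + 2)*(d + 1)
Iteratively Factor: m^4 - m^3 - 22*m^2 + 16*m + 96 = (m - 4)*(m^3 + 3*m^2 - 10*m - 24) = (m - 4)*(m - 3)*(m^2 + 6*m + 8) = (m - 4)*(m - 3)*(m + 2)*(m + 4)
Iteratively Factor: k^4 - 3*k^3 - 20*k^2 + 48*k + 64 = (k - 4)*(k^3 + k^2 - 16*k - 16) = (k - 4)*(k + 4)*(k^2 - 3*k - 4) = (k - 4)^2*(k + 4)*(k + 1)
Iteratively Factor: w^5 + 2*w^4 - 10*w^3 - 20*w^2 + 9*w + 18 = (w - 3)*(w^4 + 5*w^3 + 5*w^2 - 5*w - 6) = (w - 3)*(w + 2)*(w^3 + 3*w^2 - w - 3) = (w - 3)*(w + 2)*(w + 3)*(w^2 - 1) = (w - 3)*(w - 1)*(w + 2)*(w + 3)*(w + 1)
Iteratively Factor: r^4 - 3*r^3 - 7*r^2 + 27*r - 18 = (r + 3)*(r^3 - 6*r^2 + 11*r - 6) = (r - 1)*(r + 3)*(r^2 - 5*r + 6) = (r - 2)*(r - 1)*(r + 3)*(r - 3)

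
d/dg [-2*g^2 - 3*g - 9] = -4*g - 3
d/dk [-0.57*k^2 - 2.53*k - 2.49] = -1.14*k - 2.53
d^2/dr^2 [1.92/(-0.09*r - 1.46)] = -0.031104/(0.09*r + 1.46)^3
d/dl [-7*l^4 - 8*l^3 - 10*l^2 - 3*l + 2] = -28*l^3 - 24*l^2 - 20*l - 3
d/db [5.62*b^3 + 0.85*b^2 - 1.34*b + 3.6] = 16.86*b^2 + 1.7*b - 1.34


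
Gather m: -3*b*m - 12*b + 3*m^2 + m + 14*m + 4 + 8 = -12*b + 3*m^2 + m*(15 - 3*b) + 12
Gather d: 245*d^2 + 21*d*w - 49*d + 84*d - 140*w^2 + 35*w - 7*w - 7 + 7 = 245*d^2 + d*(21*w + 35) - 140*w^2 + 28*w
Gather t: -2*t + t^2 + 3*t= t^2 + t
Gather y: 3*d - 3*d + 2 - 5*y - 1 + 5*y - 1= 0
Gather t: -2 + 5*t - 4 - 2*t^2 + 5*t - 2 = -2*t^2 + 10*t - 8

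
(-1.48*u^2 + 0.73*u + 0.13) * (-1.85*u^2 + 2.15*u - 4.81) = 2.738*u^4 - 4.5325*u^3 + 8.4478*u^2 - 3.2318*u - 0.6253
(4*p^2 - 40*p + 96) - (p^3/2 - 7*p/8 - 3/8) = -p^3/2 + 4*p^2 - 313*p/8 + 771/8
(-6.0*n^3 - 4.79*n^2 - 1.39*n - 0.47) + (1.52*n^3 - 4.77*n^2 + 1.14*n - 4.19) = -4.48*n^3 - 9.56*n^2 - 0.25*n - 4.66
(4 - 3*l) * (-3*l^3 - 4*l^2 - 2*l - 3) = 9*l^4 - 10*l^2 + l - 12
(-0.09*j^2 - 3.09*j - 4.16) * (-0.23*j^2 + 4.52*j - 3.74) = 0.0207*j^4 + 0.3039*j^3 - 12.6734*j^2 - 7.2466*j + 15.5584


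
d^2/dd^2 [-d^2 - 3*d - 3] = -2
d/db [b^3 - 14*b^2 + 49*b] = 3*b^2 - 28*b + 49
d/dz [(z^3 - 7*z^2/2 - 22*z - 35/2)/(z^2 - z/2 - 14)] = (4*z^4 - 4*z^3 - 73*z^2 + 532*z + 1197)/(4*z^4 - 4*z^3 - 111*z^2 + 56*z + 784)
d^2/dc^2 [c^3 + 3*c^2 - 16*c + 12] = 6*c + 6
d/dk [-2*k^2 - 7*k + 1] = -4*k - 7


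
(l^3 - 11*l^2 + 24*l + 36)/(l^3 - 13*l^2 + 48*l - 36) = (l + 1)/(l - 1)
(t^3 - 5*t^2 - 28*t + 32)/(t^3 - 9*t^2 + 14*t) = (t^3 - 5*t^2 - 28*t + 32)/(t*(t^2 - 9*t + 14))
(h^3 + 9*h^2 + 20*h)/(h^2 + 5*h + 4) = h*(h + 5)/(h + 1)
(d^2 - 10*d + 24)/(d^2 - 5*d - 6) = (d - 4)/(d + 1)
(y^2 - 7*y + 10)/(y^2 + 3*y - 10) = (y - 5)/(y + 5)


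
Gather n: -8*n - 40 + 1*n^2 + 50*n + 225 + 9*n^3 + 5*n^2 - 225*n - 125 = 9*n^3 + 6*n^2 - 183*n + 60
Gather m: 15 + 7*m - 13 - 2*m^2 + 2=-2*m^2 + 7*m + 4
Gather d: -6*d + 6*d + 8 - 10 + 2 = 0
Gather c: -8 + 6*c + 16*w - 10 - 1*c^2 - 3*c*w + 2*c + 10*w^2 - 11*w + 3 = -c^2 + c*(8 - 3*w) + 10*w^2 + 5*w - 15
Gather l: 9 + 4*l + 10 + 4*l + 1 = 8*l + 20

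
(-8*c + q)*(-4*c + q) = 32*c^2 - 12*c*q + q^2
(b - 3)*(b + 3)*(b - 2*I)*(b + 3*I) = b^4 + I*b^3 - 3*b^2 - 9*I*b - 54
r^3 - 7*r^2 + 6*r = r*(r - 6)*(r - 1)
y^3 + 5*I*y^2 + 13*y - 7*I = (y - I)^2*(y + 7*I)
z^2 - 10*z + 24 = (z - 6)*(z - 4)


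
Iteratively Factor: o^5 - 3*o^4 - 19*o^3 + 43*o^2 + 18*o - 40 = (o - 1)*(o^4 - 2*o^3 - 21*o^2 + 22*o + 40) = (o - 1)*(o + 4)*(o^3 - 6*o^2 + 3*o + 10) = (o - 2)*(o - 1)*(o + 4)*(o^2 - 4*o - 5) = (o - 2)*(o - 1)*(o + 1)*(o + 4)*(o - 5)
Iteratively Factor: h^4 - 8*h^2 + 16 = (h + 2)*(h^3 - 2*h^2 - 4*h + 8) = (h - 2)*(h + 2)*(h^2 - 4) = (h - 2)*(h + 2)^2*(h - 2)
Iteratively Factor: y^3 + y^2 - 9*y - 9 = (y + 1)*(y^2 - 9) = (y - 3)*(y + 1)*(y + 3)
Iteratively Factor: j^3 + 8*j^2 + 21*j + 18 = (j + 3)*(j^2 + 5*j + 6) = (j + 3)^2*(j + 2)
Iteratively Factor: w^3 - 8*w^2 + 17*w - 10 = (w - 5)*(w^2 - 3*w + 2) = (w - 5)*(w - 1)*(w - 2)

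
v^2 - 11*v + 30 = (v - 6)*(v - 5)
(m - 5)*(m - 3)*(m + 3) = m^3 - 5*m^2 - 9*m + 45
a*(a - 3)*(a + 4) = a^3 + a^2 - 12*a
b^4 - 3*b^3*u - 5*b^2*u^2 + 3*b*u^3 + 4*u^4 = (b - 4*u)*(b - u)*(b + u)^2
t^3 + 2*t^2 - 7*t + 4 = (t - 1)^2*(t + 4)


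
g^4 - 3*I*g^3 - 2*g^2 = g^2*(g - 2*I)*(g - I)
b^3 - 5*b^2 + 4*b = b*(b - 4)*(b - 1)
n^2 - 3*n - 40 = (n - 8)*(n + 5)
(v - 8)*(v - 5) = v^2 - 13*v + 40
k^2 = k^2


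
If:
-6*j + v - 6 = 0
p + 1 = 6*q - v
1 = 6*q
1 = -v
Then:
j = -7/6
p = 1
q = 1/6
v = -1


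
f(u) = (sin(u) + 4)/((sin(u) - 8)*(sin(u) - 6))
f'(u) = cos(u)/((sin(u) - 8)*(sin(u) - 6)) - (sin(u) + 4)*cos(u)/((sin(u) - 8)*(sin(u) - 6)^2) - (sin(u) + 4)*cos(u)/((sin(u) - 8)^2*(sin(u) - 6))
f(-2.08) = 0.05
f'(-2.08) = -0.01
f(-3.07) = 0.08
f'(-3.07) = -0.04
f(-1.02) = 0.05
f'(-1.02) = 0.02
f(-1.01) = 0.05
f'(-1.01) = 0.02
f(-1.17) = 0.05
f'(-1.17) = 0.01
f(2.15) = 0.13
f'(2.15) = -0.04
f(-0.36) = 0.07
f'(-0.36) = 0.04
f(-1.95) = 0.05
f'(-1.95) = -0.01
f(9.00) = 0.10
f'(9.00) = -0.05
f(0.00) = 0.08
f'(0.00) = 0.05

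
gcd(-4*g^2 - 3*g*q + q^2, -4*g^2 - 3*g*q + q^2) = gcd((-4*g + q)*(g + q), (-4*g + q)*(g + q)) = -4*g^2 - 3*g*q + q^2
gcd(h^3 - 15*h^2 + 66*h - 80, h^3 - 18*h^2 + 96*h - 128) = h^2 - 10*h + 16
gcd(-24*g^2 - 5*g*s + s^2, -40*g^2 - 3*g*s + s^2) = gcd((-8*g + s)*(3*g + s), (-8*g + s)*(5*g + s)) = -8*g + s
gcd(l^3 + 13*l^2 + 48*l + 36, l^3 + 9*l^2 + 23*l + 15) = l + 1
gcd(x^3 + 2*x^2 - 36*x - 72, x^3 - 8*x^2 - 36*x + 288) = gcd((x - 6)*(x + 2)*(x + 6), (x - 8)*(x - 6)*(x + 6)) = x^2 - 36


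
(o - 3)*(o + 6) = o^2 + 3*o - 18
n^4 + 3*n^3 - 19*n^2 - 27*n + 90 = (n - 3)*(n - 2)*(n + 3)*(n + 5)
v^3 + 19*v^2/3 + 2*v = v*(v + 1/3)*(v + 6)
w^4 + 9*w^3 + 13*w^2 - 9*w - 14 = (w - 1)*(w + 1)*(w + 2)*(w + 7)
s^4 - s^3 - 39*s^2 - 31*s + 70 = (s - 7)*(s - 1)*(s + 2)*(s + 5)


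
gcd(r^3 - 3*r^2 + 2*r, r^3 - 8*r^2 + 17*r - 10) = r^2 - 3*r + 2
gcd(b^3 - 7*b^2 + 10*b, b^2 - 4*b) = b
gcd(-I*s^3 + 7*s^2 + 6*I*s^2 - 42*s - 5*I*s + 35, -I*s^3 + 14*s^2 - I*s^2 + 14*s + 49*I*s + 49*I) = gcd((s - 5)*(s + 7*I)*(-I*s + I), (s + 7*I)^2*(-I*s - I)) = s + 7*I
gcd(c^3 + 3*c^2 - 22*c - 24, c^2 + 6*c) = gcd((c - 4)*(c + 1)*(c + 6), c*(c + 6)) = c + 6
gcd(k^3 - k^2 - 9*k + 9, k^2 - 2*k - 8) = 1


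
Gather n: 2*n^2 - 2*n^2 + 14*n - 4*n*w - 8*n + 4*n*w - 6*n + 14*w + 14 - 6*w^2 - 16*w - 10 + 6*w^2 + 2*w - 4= 0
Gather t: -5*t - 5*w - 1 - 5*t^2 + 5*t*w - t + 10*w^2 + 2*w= -5*t^2 + t*(5*w - 6) + 10*w^2 - 3*w - 1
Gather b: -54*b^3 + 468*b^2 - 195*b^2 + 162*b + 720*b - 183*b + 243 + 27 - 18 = -54*b^3 + 273*b^2 + 699*b + 252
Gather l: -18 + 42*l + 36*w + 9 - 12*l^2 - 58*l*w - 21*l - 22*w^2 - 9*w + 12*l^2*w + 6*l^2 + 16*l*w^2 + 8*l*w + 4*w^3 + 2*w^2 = l^2*(12*w - 6) + l*(16*w^2 - 50*w + 21) + 4*w^3 - 20*w^2 + 27*w - 9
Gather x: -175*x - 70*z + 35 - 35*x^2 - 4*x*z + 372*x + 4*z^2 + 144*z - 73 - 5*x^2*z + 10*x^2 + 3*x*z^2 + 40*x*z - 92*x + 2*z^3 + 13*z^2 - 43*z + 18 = x^2*(-5*z - 25) + x*(3*z^2 + 36*z + 105) + 2*z^3 + 17*z^2 + 31*z - 20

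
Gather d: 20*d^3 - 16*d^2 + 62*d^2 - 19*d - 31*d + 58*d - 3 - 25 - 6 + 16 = 20*d^3 + 46*d^2 + 8*d - 18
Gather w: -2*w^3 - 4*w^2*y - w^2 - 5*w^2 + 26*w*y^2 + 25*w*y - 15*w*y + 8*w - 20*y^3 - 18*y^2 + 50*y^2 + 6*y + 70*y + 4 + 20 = -2*w^3 + w^2*(-4*y - 6) + w*(26*y^2 + 10*y + 8) - 20*y^3 + 32*y^2 + 76*y + 24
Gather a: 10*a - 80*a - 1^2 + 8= 7 - 70*a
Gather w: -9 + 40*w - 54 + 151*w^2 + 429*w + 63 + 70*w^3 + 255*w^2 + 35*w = 70*w^3 + 406*w^2 + 504*w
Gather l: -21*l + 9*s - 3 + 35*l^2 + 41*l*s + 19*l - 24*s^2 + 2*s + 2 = 35*l^2 + l*(41*s - 2) - 24*s^2 + 11*s - 1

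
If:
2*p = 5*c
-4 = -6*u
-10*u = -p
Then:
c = 8/3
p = 20/3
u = 2/3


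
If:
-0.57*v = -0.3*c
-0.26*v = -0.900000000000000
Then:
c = 6.58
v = 3.46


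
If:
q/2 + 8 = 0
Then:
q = -16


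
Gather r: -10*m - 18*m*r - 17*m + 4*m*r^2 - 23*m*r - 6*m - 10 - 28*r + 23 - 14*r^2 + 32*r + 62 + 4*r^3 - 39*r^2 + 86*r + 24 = -33*m + 4*r^3 + r^2*(4*m - 53) + r*(90 - 41*m) + 99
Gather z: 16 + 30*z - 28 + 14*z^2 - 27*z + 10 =14*z^2 + 3*z - 2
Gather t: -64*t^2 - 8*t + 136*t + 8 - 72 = -64*t^2 + 128*t - 64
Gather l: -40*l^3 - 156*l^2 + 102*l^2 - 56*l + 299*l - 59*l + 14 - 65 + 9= -40*l^3 - 54*l^2 + 184*l - 42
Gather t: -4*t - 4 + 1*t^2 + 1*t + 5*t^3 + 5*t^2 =5*t^3 + 6*t^2 - 3*t - 4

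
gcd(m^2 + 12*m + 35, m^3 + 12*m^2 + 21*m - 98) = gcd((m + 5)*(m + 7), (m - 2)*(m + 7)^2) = m + 7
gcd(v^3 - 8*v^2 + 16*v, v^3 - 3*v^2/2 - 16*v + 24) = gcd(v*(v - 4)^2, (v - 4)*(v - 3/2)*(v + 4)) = v - 4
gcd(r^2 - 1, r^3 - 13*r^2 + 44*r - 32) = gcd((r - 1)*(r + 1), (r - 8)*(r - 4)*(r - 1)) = r - 1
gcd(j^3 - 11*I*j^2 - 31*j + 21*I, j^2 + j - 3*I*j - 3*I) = j - 3*I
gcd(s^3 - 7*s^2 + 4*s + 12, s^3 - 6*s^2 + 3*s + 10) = s^2 - s - 2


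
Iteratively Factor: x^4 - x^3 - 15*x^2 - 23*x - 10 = (x + 2)*(x^3 - 3*x^2 - 9*x - 5) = (x + 1)*(x + 2)*(x^2 - 4*x - 5) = (x + 1)^2*(x + 2)*(x - 5)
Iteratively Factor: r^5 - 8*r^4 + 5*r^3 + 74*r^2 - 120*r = (r - 4)*(r^4 - 4*r^3 - 11*r^2 + 30*r) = r*(r - 4)*(r^3 - 4*r^2 - 11*r + 30) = r*(r - 4)*(r - 2)*(r^2 - 2*r - 15) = r*(r - 5)*(r - 4)*(r - 2)*(r + 3)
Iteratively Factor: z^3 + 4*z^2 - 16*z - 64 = (z - 4)*(z^2 + 8*z + 16) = (z - 4)*(z + 4)*(z + 4)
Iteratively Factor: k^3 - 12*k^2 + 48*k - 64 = (k - 4)*(k^2 - 8*k + 16) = (k - 4)^2*(k - 4)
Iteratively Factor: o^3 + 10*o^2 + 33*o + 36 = (o + 3)*(o^2 + 7*o + 12) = (o + 3)^2*(o + 4)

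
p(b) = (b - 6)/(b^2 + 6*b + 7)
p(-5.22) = -3.83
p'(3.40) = 0.05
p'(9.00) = 0.00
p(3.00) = -0.09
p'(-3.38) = -2.61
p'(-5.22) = -5.47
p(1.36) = -0.27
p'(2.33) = 0.09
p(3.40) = -0.07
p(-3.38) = 5.05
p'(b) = (-2*b - 6)*(b - 6)/(b^2 + 6*b + 7)^2 + 1/(b^2 + 6*b + 7)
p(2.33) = -0.14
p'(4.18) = 0.03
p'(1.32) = 0.21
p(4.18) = -0.04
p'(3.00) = 0.06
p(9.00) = 0.02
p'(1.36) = 0.20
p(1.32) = -0.28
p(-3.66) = 6.17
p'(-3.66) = -5.85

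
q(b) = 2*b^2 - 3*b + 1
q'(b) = 4*b - 3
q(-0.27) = 1.96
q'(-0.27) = -4.08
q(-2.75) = 24.38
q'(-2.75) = -14.00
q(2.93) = 9.38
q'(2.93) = 8.72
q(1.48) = 0.94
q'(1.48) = 2.92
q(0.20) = 0.48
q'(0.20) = -2.20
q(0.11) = 0.69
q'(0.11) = -2.56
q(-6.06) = 92.63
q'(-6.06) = -27.24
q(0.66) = -0.11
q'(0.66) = -0.36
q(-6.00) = 91.00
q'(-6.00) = -27.00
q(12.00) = 253.00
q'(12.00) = 45.00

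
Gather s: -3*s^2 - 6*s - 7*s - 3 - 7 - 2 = -3*s^2 - 13*s - 12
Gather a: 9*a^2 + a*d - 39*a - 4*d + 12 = 9*a^2 + a*(d - 39) - 4*d + 12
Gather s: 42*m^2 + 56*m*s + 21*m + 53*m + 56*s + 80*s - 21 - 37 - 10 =42*m^2 + 74*m + s*(56*m + 136) - 68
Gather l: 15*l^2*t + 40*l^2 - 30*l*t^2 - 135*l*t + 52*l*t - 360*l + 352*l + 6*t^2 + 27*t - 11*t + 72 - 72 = l^2*(15*t + 40) + l*(-30*t^2 - 83*t - 8) + 6*t^2 + 16*t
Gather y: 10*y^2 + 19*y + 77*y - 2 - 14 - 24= 10*y^2 + 96*y - 40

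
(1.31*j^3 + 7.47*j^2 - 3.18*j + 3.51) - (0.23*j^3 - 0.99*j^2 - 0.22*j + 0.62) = 1.08*j^3 + 8.46*j^2 - 2.96*j + 2.89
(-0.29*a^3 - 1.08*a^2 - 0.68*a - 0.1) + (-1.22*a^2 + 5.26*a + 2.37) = -0.29*a^3 - 2.3*a^2 + 4.58*a + 2.27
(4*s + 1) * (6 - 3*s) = -12*s^2 + 21*s + 6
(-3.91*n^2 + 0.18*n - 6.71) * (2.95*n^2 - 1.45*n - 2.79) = -11.5345*n^4 + 6.2005*n^3 - 9.1466*n^2 + 9.2273*n + 18.7209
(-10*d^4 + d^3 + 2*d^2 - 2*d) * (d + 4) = -10*d^5 - 39*d^4 + 6*d^3 + 6*d^2 - 8*d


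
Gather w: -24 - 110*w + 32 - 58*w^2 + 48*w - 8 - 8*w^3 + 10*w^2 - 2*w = -8*w^3 - 48*w^2 - 64*w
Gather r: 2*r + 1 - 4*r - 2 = -2*r - 1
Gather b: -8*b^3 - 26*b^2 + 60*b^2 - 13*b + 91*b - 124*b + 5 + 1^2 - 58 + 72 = -8*b^3 + 34*b^2 - 46*b + 20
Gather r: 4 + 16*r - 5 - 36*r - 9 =-20*r - 10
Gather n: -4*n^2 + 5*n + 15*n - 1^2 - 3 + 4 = -4*n^2 + 20*n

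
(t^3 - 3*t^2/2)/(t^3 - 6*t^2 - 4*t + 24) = t^2*(t - 3/2)/(t^3 - 6*t^2 - 4*t + 24)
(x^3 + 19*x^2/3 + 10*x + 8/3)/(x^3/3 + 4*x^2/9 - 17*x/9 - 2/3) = 3*(x^2 + 6*x + 8)/(x^2 + x - 6)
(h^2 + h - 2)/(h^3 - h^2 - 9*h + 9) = (h + 2)/(h^2 - 9)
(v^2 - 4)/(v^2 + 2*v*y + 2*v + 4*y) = (v - 2)/(v + 2*y)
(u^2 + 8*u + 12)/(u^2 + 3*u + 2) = (u + 6)/(u + 1)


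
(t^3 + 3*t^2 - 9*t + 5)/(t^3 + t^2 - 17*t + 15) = (t - 1)/(t - 3)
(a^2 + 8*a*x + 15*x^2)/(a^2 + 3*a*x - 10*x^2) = (-a - 3*x)/(-a + 2*x)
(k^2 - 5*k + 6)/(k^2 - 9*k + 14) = (k - 3)/(k - 7)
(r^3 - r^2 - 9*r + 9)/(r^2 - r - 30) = (-r^3 + r^2 + 9*r - 9)/(-r^2 + r + 30)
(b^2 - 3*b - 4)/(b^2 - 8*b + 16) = (b + 1)/(b - 4)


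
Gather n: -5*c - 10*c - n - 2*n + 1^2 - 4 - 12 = -15*c - 3*n - 15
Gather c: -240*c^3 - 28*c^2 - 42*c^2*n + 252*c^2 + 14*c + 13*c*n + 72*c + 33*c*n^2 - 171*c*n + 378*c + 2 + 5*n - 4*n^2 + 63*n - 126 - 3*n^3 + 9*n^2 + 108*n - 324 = -240*c^3 + c^2*(224 - 42*n) + c*(33*n^2 - 158*n + 464) - 3*n^3 + 5*n^2 + 176*n - 448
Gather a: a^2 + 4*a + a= a^2 + 5*a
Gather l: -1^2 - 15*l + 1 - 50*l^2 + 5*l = -50*l^2 - 10*l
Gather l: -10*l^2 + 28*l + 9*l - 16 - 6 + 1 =-10*l^2 + 37*l - 21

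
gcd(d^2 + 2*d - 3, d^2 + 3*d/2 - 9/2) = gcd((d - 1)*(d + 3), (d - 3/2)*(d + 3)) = d + 3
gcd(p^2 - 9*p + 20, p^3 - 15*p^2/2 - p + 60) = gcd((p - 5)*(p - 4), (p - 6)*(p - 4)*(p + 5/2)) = p - 4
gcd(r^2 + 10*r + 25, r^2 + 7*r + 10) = r + 5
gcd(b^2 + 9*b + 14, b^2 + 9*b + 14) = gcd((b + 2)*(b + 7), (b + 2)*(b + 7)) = b^2 + 9*b + 14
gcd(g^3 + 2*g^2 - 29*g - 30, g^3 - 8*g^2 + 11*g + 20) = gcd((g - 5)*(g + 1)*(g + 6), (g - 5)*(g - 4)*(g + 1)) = g^2 - 4*g - 5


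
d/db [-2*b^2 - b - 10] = -4*b - 1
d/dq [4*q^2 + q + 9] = 8*q + 1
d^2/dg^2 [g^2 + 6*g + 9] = 2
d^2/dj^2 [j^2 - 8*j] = 2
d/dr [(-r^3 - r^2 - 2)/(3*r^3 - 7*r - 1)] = (r*(3*r + 2)*(-3*r^3 + 7*r + 1) + (9*r^2 - 7)*(r^3 + r^2 + 2))/(-3*r^3 + 7*r + 1)^2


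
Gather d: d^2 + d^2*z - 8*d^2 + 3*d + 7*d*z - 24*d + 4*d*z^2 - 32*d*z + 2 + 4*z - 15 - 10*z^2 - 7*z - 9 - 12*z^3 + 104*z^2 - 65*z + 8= d^2*(z - 7) + d*(4*z^2 - 25*z - 21) - 12*z^3 + 94*z^2 - 68*z - 14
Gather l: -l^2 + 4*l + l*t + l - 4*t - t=-l^2 + l*(t + 5) - 5*t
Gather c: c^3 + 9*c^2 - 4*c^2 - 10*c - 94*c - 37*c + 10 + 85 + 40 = c^3 + 5*c^2 - 141*c + 135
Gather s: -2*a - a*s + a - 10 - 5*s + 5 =-a + s*(-a - 5) - 5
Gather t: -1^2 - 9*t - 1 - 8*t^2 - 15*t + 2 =-8*t^2 - 24*t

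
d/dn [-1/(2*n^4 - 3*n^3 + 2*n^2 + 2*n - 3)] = (8*n^3 - 9*n^2 + 4*n + 2)/(2*n^4 - 3*n^3 + 2*n^2 + 2*n - 3)^2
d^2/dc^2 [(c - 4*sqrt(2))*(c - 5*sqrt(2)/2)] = 2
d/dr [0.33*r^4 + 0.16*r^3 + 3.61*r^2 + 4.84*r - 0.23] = 1.32*r^3 + 0.48*r^2 + 7.22*r + 4.84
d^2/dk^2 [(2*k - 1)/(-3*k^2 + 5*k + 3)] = 2*((2*k - 1)*(6*k - 5)^2 + (18*k - 13)*(-3*k^2 + 5*k + 3))/(-3*k^2 + 5*k + 3)^3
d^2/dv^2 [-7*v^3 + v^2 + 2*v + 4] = 2 - 42*v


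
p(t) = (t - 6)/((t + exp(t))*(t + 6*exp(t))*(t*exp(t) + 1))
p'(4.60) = 0.00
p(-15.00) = -0.09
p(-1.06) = 15.35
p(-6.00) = -0.34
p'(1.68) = 0.01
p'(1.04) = 0.07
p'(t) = (t - 6)*(-t*exp(t) - exp(t))/((t + exp(t))*(t + 6*exp(t))*(t*exp(t) + 1)^2) + (t - 6)*(-6*exp(t) - 1)/((t + exp(t))*(t + 6*exp(t))^2*(t*exp(t) + 1)) + (t - 6)*(-exp(t) - 1)/((t + exp(t))^2*(t + 6*exp(t))*(t*exp(t) + 1)) + 1/((t + exp(t))*(t + 6*exp(t))*(t*exp(t) + 1)) = (-(t - 6)*(t + 1)*(t + exp(t))*(t + 6*exp(t))*exp(t) - (t - 6)*(t + exp(t))*(t*exp(t) + 1)*(6*exp(t) + 1) - (t - 6)*(t + 6*exp(t))*(t*exp(t) + 1)*(exp(t) + 1) + (t + exp(t))*(t + 6*exp(t))*(t*exp(t) + 1))/((t + exp(t))^2*(t + 6*exp(t))^2*(t*exp(t) + 1)^2)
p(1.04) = -0.02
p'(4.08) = 0.00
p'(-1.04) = -15.54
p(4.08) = -0.00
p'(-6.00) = -0.09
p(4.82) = -0.00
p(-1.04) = 15.00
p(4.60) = -0.00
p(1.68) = -0.00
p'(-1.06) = -19.09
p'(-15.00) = -0.00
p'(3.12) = 0.00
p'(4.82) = 0.00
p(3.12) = -0.00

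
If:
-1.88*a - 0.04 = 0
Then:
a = -0.02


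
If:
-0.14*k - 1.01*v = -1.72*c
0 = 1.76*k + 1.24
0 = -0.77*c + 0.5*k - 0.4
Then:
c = -0.98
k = -0.70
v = -1.57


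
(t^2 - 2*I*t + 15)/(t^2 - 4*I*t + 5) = (t + 3*I)/(t + I)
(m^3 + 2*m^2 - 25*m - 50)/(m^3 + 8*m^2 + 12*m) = (m^2 - 25)/(m*(m + 6))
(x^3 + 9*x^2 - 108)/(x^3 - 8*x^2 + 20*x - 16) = (x^3 + 9*x^2 - 108)/(x^3 - 8*x^2 + 20*x - 16)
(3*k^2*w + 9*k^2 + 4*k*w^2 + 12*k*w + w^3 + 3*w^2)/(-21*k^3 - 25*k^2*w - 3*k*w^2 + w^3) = (w + 3)/(-7*k + w)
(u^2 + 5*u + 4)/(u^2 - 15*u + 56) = (u^2 + 5*u + 4)/(u^2 - 15*u + 56)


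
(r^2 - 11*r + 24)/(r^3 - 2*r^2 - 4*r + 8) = (r^2 - 11*r + 24)/(r^3 - 2*r^2 - 4*r + 8)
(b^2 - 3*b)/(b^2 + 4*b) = (b - 3)/(b + 4)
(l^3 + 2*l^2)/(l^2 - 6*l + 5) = l^2*(l + 2)/(l^2 - 6*l + 5)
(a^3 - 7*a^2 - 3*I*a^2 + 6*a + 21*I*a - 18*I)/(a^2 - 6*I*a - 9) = (a^2 - 7*a + 6)/(a - 3*I)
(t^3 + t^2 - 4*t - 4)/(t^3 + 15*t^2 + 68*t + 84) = (t^2 - t - 2)/(t^2 + 13*t + 42)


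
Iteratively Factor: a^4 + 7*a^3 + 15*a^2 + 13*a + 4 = (a + 1)*(a^3 + 6*a^2 + 9*a + 4) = (a + 1)*(a + 4)*(a^2 + 2*a + 1) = (a + 1)^2*(a + 4)*(a + 1)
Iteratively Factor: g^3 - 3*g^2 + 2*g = (g - 1)*(g^2 - 2*g) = g*(g - 1)*(g - 2)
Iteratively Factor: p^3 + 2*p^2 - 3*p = (p + 3)*(p^2 - p) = p*(p + 3)*(p - 1)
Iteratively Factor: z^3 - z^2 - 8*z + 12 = (z + 3)*(z^2 - 4*z + 4) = (z - 2)*(z + 3)*(z - 2)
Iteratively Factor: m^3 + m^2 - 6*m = (m + 3)*(m^2 - 2*m) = (m - 2)*(m + 3)*(m)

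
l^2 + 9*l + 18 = (l + 3)*(l + 6)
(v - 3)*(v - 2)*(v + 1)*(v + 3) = v^4 - v^3 - 11*v^2 + 9*v + 18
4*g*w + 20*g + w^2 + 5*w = (4*g + w)*(w + 5)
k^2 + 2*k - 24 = (k - 4)*(k + 6)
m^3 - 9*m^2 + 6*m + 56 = (m - 7)*(m - 4)*(m + 2)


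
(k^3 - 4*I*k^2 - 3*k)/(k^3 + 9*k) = (k - I)/(k + 3*I)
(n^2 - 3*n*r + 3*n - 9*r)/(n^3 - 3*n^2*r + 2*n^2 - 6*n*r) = (n + 3)/(n*(n + 2))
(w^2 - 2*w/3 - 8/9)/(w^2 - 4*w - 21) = (-9*w^2 + 6*w + 8)/(9*(-w^2 + 4*w + 21))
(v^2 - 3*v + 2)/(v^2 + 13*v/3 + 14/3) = 3*(v^2 - 3*v + 2)/(3*v^2 + 13*v + 14)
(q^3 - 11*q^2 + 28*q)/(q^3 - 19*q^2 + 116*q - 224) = q/(q - 8)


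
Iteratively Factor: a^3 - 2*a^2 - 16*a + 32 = (a - 4)*(a^2 + 2*a - 8) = (a - 4)*(a - 2)*(a + 4)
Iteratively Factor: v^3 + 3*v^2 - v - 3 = (v + 3)*(v^2 - 1) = (v + 1)*(v + 3)*(v - 1)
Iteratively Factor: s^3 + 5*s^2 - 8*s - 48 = (s + 4)*(s^2 + s - 12) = (s - 3)*(s + 4)*(s + 4)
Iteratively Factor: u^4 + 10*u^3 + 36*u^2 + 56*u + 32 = (u + 2)*(u^3 + 8*u^2 + 20*u + 16) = (u + 2)^2*(u^2 + 6*u + 8) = (u + 2)^2*(u + 4)*(u + 2)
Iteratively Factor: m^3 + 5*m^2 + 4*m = (m + 1)*(m^2 + 4*m) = (m + 1)*(m + 4)*(m)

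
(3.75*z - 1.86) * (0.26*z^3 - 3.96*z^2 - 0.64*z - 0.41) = 0.975*z^4 - 15.3336*z^3 + 4.9656*z^2 - 0.3471*z + 0.7626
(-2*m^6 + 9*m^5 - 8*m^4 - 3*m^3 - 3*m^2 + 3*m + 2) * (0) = 0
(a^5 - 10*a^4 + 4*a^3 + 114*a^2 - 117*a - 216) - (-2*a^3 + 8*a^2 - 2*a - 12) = a^5 - 10*a^4 + 6*a^3 + 106*a^2 - 115*a - 204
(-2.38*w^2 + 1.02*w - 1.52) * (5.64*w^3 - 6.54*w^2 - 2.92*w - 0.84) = -13.4232*w^5 + 21.318*w^4 - 8.294*w^3 + 8.9616*w^2 + 3.5816*w + 1.2768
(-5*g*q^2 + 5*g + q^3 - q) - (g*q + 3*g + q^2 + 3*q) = -5*g*q^2 - g*q + 2*g + q^3 - q^2 - 4*q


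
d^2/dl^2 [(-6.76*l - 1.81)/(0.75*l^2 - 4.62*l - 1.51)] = ((1.5*l - 4.62)*(3.0*l - 9.24)*(6.76*l + 1.81) + (30.42*l - 59.7474)*(-0.75*l^2 + 4.62*l + 1.51))/(-0.75*l^2 + 4.62*l + 1.51)^3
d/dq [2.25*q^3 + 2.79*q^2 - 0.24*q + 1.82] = 6.75*q^2 + 5.58*q - 0.24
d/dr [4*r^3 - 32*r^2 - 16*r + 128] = 12*r^2 - 64*r - 16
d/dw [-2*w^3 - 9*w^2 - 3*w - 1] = -6*w^2 - 18*w - 3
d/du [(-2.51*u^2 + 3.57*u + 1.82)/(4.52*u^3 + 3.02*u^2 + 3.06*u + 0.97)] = (11.3452*u^4 - 32.2728*u^3 - 43.1412*u^2 - 15.8622*u - 2.1063)/(20.4304*u^6 + 27.3008*u^5 + 36.7828*u^4 + 27.2512*u^3 + 15.2224*u^2 + 5.9364*u + 0.9409)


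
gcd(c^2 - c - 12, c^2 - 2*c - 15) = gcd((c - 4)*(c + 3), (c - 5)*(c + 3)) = c + 3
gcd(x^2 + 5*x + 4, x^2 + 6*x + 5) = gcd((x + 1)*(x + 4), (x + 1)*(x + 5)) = x + 1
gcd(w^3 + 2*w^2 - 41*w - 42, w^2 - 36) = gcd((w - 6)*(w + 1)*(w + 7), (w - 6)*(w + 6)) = w - 6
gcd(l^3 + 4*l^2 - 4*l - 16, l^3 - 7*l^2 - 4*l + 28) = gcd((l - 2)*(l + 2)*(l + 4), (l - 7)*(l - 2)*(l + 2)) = l^2 - 4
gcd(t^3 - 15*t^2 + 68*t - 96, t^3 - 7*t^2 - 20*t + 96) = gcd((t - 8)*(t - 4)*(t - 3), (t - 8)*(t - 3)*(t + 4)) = t^2 - 11*t + 24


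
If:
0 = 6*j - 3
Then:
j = 1/2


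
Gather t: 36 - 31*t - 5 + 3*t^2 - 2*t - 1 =3*t^2 - 33*t + 30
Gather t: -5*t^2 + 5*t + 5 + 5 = -5*t^2 + 5*t + 10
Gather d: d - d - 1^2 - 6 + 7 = 0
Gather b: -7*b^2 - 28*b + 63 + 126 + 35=-7*b^2 - 28*b + 224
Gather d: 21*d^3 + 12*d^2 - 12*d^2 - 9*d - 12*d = 21*d^3 - 21*d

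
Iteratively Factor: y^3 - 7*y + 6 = (y - 1)*(y^2 + y - 6) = (y - 2)*(y - 1)*(y + 3)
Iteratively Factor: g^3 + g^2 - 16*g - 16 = (g + 1)*(g^2 - 16) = (g + 1)*(g + 4)*(g - 4)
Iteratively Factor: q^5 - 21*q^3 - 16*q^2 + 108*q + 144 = (q + 3)*(q^4 - 3*q^3 - 12*q^2 + 20*q + 48) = (q - 4)*(q + 3)*(q^3 + q^2 - 8*q - 12) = (q - 4)*(q - 3)*(q + 3)*(q^2 + 4*q + 4) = (q - 4)*(q - 3)*(q + 2)*(q + 3)*(q + 2)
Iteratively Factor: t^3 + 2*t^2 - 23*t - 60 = (t + 3)*(t^2 - t - 20) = (t - 5)*(t + 3)*(t + 4)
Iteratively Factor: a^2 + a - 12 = (a + 4)*(a - 3)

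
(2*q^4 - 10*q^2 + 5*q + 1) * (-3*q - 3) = -6*q^5 - 6*q^4 + 30*q^3 + 15*q^2 - 18*q - 3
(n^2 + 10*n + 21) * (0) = 0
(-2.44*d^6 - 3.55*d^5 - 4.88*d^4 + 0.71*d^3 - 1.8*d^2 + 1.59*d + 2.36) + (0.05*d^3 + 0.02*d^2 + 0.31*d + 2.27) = -2.44*d^6 - 3.55*d^5 - 4.88*d^4 + 0.76*d^3 - 1.78*d^2 + 1.9*d + 4.63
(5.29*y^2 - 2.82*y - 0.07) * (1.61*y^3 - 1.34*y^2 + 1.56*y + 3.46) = 8.5169*y^5 - 11.6288*y^4 + 11.9185*y^3 + 13.998*y^2 - 9.8664*y - 0.2422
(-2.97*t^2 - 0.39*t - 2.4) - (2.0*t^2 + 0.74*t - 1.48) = -4.97*t^2 - 1.13*t - 0.92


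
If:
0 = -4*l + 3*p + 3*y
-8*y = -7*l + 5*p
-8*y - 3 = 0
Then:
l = -27/8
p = -33/8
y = -3/8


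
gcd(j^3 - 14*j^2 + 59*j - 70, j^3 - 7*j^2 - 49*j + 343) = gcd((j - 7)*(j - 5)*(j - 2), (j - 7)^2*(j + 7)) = j - 7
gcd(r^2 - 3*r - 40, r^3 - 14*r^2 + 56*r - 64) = r - 8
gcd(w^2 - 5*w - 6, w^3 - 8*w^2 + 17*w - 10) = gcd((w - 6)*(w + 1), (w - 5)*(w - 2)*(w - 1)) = 1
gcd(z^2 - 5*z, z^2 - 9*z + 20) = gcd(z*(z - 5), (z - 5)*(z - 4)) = z - 5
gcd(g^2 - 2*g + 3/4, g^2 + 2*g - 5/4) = g - 1/2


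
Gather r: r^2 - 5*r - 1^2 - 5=r^2 - 5*r - 6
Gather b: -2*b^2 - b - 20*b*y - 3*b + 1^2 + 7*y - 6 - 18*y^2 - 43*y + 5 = -2*b^2 + b*(-20*y - 4) - 18*y^2 - 36*y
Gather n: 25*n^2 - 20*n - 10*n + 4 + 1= 25*n^2 - 30*n + 5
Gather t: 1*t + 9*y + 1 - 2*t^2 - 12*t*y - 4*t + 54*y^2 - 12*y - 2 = -2*t^2 + t*(-12*y - 3) + 54*y^2 - 3*y - 1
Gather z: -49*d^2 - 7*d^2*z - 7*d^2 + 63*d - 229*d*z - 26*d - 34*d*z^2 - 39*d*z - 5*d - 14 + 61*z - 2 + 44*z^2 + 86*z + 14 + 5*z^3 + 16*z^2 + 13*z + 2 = -56*d^2 + 32*d + 5*z^3 + z^2*(60 - 34*d) + z*(-7*d^2 - 268*d + 160)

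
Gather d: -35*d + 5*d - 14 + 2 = -30*d - 12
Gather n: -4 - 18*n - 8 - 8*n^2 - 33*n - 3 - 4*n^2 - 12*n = -12*n^2 - 63*n - 15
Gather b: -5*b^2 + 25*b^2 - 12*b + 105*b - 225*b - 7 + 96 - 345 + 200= 20*b^2 - 132*b - 56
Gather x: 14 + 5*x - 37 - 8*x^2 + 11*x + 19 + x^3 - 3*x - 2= x^3 - 8*x^2 + 13*x - 6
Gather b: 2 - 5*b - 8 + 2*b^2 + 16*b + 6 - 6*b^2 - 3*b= -4*b^2 + 8*b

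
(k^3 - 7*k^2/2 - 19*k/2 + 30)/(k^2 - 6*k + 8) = (2*k^2 + k - 15)/(2*(k - 2))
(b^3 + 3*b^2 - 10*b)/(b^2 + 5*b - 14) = b*(b + 5)/(b + 7)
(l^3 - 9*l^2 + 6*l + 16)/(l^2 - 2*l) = l - 7 - 8/l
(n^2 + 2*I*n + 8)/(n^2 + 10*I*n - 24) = (n - 2*I)/(n + 6*I)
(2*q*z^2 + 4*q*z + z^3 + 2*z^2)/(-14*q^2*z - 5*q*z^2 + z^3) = (z + 2)/(-7*q + z)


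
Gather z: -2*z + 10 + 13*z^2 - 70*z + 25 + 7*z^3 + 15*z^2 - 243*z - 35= 7*z^3 + 28*z^2 - 315*z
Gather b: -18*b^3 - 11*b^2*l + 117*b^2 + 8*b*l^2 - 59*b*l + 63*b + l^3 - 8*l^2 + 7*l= -18*b^3 + b^2*(117 - 11*l) + b*(8*l^2 - 59*l + 63) + l^3 - 8*l^2 + 7*l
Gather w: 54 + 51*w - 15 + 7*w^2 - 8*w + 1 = 7*w^2 + 43*w + 40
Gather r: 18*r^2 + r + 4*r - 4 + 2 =18*r^2 + 5*r - 2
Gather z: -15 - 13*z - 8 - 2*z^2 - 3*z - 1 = -2*z^2 - 16*z - 24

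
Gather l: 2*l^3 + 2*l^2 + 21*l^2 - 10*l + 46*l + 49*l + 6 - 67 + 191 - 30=2*l^3 + 23*l^2 + 85*l + 100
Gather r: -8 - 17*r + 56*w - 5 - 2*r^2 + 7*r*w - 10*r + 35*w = -2*r^2 + r*(7*w - 27) + 91*w - 13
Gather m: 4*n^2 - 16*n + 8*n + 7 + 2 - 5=4*n^2 - 8*n + 4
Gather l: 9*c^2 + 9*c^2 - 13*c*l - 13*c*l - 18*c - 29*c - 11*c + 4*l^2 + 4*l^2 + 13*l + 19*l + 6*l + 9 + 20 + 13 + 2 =18*c^2 - 58*c + 8*l^2 + l*(38 - 26*c) + 44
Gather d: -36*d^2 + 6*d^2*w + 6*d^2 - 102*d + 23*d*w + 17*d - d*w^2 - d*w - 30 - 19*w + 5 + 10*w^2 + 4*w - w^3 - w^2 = d^2*(6*w - 30) + d*(-w^2 + 22*w - 85) - w^3 + 9*w^2 - 15*w - 25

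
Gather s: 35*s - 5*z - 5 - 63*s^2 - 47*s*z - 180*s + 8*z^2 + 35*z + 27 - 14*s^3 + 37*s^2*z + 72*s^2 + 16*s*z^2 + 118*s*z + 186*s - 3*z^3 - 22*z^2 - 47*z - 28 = -14*s^3 + s^2*(37*z + 9) + s*(16*z^2 + 71*z + 41) - 3*z^3 - 14*z^2 - 17*z - 6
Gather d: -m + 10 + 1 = 11 - m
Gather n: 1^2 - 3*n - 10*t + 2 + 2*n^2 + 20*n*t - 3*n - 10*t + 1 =2*n^2 + n*(20*t - 6) - 20*t + 4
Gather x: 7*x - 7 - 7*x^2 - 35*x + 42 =-7*x^2 - 28*x + 35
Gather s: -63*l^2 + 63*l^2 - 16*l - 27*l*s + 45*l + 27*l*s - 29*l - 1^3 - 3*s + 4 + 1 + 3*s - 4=0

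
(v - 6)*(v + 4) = v^2 - 2*v - 24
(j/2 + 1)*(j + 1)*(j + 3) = j^3/2 + 3*j^2 + 11*j/2 + 3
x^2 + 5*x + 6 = (x + 2)*(x + 3)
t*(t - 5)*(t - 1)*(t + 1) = t^4 - 5*t^3 - t^2 + 5*t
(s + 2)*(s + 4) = s^2 + 6*s + 8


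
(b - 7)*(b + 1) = b^2 - 6*b - 7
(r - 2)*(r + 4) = r^2 + 2*r - 8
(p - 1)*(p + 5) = p^2 + 4*p - 5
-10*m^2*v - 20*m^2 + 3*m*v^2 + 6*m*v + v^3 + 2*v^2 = (-2*m + v)*(5*m + v)*(v + 2)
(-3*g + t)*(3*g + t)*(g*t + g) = -9*g^3*t - 9*g^3 + g*t^3 + g*t^2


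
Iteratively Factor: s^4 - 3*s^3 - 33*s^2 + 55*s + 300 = (s + 4)*(s^3 - 7*s^2 - 5*s + 75) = (s - 5)*(s + 4)*(s^2 - 2*s - 15) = (s - 5)^2*(s + 4)*(s + 3)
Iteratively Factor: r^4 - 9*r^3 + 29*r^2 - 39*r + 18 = (r - 3)*(r^3 - 6*r^2 + 11*r - 6) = (r - 3)*(r - 2)*(r^2 - 4*r + 3) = (r - 3)*(r - 2)*(r - 1)*(r - 3)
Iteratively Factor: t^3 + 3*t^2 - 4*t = (t - 1)*(t^2 + 4*t) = (t - 1)*(t + 4)*(t)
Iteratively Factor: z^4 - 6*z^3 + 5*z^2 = (z - 5)*(z^3 - z^2) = z*(z - 5)*(z^2 - z) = z*(z - 5)*(z - 1)*(z)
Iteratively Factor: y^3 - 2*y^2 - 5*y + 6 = (y - 1)*(y^2 - y - 6) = (y - 1)*(y + 2)*(y - 3)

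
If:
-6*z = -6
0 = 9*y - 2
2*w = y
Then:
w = 1/9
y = 2/9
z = 1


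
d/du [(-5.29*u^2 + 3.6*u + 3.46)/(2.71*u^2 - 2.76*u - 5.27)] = (4.8444*u^2 + 37.0034*u - 9.4224)/(7.3441*u^4 - 14.9592*u^3 - 20.9458*u^2 + 29.0904*u + 27.7729)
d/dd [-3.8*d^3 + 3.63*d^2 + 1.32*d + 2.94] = -11.4*d^2 + 7.26*d + 1.32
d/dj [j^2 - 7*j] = 2*j - 7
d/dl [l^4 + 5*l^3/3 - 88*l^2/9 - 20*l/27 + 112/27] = 4*l^3 + 5*l^2 - 176*l/9 - 20/27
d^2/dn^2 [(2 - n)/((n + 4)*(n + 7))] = 2*(-n^3 + 6*n^2 + 150*n + 494)/(n^6 + 33*n^5 + 447*n^4 + 3179*n^3 + 12516*n^2 + 25872*n + 21952)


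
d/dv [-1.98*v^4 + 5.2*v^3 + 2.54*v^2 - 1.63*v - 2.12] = -7.92*v^3 + 15.6*v^2 + 5.08*v - 1.63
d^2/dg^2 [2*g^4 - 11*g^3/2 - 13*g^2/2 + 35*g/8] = 24*g^2 - 33*g - 13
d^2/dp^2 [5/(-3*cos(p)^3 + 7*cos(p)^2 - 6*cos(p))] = 5*((-33*cos(p) + 56*cos(2*p) - 27*cos(3*p))*(3*cos(p)^2 - 7*cos(p) + 6)*cos(p)/4 - 2*(9*cos(p)^2 - 14*cos(p) + 6)^2*sin(p)^2)/((3*cos(p)^2 - 7*cos(p) + 6)^3*cos(p)^3)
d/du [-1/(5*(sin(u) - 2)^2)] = 2*cos(u)/(5*(sin(u) - 2)^3)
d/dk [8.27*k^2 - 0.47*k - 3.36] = 16.54*k - 0.47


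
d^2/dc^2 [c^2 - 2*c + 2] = 2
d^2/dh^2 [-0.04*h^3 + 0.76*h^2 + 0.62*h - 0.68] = 1.52 - 0.24*h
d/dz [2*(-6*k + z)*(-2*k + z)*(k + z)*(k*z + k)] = 2*k*(12*k^3 + 8*k^2*z + 4*k^2 - 21*k*z^2 - 14*k*z + 4*z^3 + 3*z^2)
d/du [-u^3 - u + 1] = -3*u^2 - 1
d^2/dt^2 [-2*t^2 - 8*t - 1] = -4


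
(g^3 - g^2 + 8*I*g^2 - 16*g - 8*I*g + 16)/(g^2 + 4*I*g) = g - 1 + 4*I - 4*I/g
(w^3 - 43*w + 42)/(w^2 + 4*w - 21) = (w^2 - 7*w + 6)/(w - 3)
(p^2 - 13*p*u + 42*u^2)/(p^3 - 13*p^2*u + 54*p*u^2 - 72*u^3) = (p - 7*u)/(p^2 - 7*p*u + 12*u^2)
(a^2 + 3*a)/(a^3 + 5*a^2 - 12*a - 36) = a*(a + 3)/(a^3 + 5*a^2 - 12*a - 36)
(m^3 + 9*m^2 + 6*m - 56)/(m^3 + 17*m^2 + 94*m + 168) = (m - 2)/(m + 6)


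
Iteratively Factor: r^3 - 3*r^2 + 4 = (r + 1)*(r^2 - 4*r + 4) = (r - 2)*(r + 1)*(r - 2)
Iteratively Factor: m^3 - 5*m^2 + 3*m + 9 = (m - 3)*(m^2 - 2*m - 3) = (m - 3)*(m + 1)*(m - 3)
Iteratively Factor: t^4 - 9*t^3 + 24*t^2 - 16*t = (t)*(t^3 - 9*t^2 + 24*t - 16) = t*(t - 1)*(t^2 - 8*t + 16) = t*(t - 4)*(t - 1)*(t - 4)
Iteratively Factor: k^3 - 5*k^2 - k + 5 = (k - 5)*(k^2 - 1) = (k - 5)*(k + 1)*(k - 1)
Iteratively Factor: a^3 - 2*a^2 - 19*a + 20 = (a + 4)*(a^2 - 6*a + 5) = (a - 1)*(a + 4)*(a - 5)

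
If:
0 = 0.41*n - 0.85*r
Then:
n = 2.07317073170732*r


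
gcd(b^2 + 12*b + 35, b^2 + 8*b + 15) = b + 5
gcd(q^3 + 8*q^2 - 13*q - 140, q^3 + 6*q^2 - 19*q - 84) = q^2 + 3*q - 28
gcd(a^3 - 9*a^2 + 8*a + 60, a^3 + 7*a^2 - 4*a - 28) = a + 2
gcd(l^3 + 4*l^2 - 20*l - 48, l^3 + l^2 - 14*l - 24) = l^2 - 2*l - 8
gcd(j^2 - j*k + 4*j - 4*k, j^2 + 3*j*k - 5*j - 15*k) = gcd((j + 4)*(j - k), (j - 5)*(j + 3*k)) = 1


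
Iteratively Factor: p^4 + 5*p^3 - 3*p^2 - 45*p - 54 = (p + 3)*(p^3 + 2*p^2 - 9*p - 18) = (p + 2)*(p + 3)*(p^2 - 9) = (p + 2)*(p + 3)^2*(p - 3)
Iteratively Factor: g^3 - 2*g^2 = (g)*(g^2 - 2*g) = g*(g - 2)*(g)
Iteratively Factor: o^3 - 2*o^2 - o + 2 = (o - 2)*(o^2 - 1) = (o - 2)*(o - 1)*(o + 1)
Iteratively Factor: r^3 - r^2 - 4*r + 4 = (r - 1)*(r^2 - 4) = (r - 1)*(r + 2)*(r - 2)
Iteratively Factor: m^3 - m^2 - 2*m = (m)*(m^2 - m - 2) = m*(m - 2)*(m + 1)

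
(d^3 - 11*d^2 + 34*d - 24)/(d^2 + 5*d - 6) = (d^2 - 10*d + 24)/(d + 6)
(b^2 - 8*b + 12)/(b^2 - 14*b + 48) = (b - 2)/(b - 8)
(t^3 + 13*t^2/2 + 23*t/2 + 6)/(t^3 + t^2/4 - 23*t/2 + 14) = 2*(2*t^2 + 5*t + 3)/(4*t^2 - 15*t + 14)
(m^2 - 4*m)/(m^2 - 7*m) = (m - 4)/(m - 7)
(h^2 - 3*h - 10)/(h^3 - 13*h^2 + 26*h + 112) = (h - 5)/(h^2 - 15*h + 56)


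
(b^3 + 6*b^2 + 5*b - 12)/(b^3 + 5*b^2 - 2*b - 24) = (b - 1)/(b - 2)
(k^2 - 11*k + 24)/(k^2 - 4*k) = (k^2 - 11*k + 24)/(k*(k - 4))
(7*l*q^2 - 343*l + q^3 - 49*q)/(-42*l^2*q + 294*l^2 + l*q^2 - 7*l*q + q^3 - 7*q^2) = (q + 7)/(-6*l + q)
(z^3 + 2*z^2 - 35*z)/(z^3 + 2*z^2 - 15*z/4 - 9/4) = 4*z*(z^2 + 2*z - 35)/(4*z^3 + 8*z^2 - 15*z - 9)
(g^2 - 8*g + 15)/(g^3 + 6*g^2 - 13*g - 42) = (g - 5)/(g^2 + 9*g + 14)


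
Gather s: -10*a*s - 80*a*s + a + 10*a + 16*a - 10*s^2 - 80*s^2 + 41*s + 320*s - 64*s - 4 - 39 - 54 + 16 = 27*a - 90*s^2 + s*(297 - 90*a) - 81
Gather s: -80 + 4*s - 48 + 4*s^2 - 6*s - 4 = 4*s^2 - 2*s - 132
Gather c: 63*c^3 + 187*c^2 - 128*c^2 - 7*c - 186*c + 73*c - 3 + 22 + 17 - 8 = 63*c^3 + 59*c^2 - 120*c + 28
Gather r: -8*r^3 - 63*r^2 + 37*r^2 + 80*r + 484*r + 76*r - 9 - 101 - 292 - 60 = -8*r^3 - 26*r^2 + 640*r - 462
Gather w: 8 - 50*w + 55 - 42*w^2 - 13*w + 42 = -42*w^2 - 63*w + 105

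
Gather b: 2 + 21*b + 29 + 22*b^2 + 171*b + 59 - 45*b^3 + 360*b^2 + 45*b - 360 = -45*b^3 + 382*b^2 + 237*b - 270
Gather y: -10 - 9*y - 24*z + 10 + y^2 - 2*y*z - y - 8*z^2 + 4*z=y^2 + y*(-2*z - 10) - 8*z^2 - 20*z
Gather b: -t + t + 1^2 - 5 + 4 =0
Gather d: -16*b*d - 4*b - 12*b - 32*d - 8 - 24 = -16*b + d*(-16*b - 32) - 32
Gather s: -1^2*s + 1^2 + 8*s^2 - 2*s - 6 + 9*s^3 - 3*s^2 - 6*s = 9*s^3 + 5*s^2 - 9*s - 5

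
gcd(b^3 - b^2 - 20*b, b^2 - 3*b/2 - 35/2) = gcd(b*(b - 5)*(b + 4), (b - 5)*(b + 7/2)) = b - 5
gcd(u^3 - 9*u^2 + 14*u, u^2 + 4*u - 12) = u - 2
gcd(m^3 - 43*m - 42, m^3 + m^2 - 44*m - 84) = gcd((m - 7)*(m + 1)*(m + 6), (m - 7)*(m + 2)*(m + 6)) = m^2 - m - 42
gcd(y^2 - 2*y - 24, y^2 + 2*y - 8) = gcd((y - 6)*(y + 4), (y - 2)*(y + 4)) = y + 4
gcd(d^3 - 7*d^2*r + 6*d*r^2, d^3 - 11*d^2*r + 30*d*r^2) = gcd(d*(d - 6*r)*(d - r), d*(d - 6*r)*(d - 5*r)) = -d^2 + 6*d*r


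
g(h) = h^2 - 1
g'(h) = 2*h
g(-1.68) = 1.82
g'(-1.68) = -3.36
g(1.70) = 1.89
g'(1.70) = 3.40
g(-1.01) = 0.02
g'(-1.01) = -2.02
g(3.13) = 8.80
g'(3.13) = 6.26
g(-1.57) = 1.46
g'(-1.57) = -3.14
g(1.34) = 0.80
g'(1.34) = 2.68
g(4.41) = 18.45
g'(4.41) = 8.82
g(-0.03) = -1.00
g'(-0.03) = -0.06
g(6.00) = 35.00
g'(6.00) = 12.00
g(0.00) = -1.00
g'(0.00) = 0.00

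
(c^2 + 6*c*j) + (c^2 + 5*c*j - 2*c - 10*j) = 2*c^2 + 11*c*j - 2*c - 10*j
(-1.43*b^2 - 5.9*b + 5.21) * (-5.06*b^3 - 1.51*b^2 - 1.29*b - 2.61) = 7.2358*b^5 + 32.0133*b^4 - 15.6089*b^3 + 3.4762*b^2 + 8.6781*b - 13.5981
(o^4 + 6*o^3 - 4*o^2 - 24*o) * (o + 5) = o^5 + 11*o^4 + 26*o^3 - 44*o^2 - 120*o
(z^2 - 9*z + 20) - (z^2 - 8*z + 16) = 4 - z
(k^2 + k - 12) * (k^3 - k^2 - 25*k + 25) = k^5 - 38*k^3 + 12*k^2 + 325*k - 300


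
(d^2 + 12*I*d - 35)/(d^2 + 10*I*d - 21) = (d + 5*I)/(d + 3*I)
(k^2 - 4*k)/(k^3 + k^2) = (k - 4)/(k*(k + 1))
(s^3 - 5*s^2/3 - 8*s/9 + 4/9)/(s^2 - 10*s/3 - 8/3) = (3*s^2 - 7*s + 2)/(3*(s - 4))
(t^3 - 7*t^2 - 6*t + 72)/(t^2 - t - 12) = t - 6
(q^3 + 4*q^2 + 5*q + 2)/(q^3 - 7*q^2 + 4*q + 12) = (q^2 + 3*q + 2)/(q^2 - 8*q + 12)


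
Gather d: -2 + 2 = 0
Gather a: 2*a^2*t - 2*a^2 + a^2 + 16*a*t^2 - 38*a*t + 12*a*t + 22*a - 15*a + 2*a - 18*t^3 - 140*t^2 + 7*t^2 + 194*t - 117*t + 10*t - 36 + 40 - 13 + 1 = a^2*(2*t - 1) + a*(16*t^2 - 26*t + 9) - 18*t^3 - 133*t^2 + 87*t - 8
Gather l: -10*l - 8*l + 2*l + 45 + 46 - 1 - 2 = 88 - 16*l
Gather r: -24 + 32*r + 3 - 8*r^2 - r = -8*r^2 + 31*r - 21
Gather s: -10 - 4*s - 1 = -4*s - 11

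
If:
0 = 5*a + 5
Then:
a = -1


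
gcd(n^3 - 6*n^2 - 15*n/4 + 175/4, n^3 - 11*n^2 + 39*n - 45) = n - 5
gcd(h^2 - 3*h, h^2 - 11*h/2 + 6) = 1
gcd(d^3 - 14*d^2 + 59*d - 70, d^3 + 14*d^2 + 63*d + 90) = 1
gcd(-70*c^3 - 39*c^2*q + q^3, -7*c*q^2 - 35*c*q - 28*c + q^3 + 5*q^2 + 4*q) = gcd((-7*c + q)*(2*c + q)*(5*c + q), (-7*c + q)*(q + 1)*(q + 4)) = -7*c + q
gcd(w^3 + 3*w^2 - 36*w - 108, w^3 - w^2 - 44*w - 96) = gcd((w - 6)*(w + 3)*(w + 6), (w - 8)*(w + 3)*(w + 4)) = w + 3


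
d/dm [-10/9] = 0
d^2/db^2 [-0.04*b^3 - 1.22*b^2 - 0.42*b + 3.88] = -0.24*b - 2.44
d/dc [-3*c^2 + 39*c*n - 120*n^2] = -6*c + 39*n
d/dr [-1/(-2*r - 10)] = -1/(2*(r + 5)^2)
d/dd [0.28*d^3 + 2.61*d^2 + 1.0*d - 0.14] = 0.84*d^2 + 5.22*d + 1.0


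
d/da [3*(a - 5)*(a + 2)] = 6*a - 9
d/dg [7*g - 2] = 7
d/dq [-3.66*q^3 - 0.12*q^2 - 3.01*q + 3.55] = -10.98*q^2 - 0.24*q - 3.01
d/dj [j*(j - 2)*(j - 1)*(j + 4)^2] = 5*j^4 + 20*j^3 - 18*j^2 - 64*j + 32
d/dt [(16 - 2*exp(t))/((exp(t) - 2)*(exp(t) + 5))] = 2*(exp(2*t) - 16*exp(t) - 14)*exp(t)/(exp(4*t) + 6*exp(3*t) - 11*exp(2*t) - 60*exp(t) + 100)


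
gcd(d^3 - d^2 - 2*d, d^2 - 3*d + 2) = d - 2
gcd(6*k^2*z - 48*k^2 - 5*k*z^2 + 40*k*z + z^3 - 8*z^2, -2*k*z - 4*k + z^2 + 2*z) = -2*k + z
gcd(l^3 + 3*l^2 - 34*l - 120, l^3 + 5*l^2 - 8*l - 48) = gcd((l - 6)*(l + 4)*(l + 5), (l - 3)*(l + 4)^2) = l + 4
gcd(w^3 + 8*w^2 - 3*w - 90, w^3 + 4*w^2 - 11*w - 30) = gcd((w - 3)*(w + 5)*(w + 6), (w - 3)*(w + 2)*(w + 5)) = w^2 + 2*w - 15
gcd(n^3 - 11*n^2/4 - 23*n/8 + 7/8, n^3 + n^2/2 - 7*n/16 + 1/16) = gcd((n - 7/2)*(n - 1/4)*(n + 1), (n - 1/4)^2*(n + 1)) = n^2 + 3*n/4 - 1/4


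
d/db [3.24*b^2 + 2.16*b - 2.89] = 6.48*b + 2.16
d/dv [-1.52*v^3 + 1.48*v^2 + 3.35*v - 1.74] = -4.56*v^2 + 2.96*v + 3.35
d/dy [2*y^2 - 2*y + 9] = 4*y - 2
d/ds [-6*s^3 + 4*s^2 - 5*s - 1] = -18*s^2 + 8*s - 5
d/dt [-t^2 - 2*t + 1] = -2*t - 2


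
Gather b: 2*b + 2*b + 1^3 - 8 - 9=4*b - 16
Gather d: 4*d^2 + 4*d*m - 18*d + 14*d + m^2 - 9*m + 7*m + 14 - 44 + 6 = 4*d^2 + d*(4*m - 4) + m^2 - 2*m - 24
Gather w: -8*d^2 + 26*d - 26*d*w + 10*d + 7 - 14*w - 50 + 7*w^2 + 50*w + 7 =-8*d^2 + 36*d + 7*w^2 + w*(36 - 26*d) - 36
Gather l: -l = -l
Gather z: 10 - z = 10 - z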